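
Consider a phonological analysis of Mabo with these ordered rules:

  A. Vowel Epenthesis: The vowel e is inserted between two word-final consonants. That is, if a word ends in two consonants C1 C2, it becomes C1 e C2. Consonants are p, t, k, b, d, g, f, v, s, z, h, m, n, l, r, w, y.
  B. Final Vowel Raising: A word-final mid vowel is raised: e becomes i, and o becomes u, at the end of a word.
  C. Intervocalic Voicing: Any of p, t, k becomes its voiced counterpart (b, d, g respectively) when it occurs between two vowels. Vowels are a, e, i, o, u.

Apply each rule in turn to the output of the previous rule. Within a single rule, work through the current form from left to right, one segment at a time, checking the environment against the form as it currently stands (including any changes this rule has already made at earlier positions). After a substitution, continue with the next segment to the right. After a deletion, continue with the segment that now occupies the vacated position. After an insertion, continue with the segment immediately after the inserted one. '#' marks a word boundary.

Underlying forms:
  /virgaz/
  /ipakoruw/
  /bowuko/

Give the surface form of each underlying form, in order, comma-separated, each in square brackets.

/virgaz/:
  A Vowel Epenthesis: no change — [virgaz]
  B Final Vowel Raising: no change — [virgaz]
  C Intervocalic Voicing: no change — [virgaz]
/ipakoruw/:
  A Vowel Epenthesis: no change — [ipakoruw]
  B Final Vowel Raising: no change — [ipakoruw]
  C Intervocalic Voicing: [ipakoruw] → [ibagoruw]
/bowuko/:
  A Vowel Epenthesis: no change — [bowuko]
  B Final Vowel Raising: [bowuko] → [bowuku]
  C Intervocalic Voicing: [bowuku] → [bowugu]

[virgaz], [ibagoruw], [bowugu]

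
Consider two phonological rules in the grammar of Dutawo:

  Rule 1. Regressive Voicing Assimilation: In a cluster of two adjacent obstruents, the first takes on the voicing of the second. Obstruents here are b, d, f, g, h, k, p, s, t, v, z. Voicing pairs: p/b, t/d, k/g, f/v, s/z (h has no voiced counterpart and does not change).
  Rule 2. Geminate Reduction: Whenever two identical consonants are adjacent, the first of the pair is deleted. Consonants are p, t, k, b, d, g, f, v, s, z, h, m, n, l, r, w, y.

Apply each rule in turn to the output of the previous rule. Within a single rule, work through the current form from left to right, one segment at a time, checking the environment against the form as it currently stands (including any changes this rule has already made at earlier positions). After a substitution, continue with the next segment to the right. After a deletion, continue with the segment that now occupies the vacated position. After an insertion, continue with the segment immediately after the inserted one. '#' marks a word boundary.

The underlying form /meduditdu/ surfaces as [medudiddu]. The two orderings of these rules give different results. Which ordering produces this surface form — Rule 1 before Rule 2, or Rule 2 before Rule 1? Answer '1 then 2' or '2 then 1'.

Order 1 then 2:
  1 Regressive Voicing Assimilation: [meduditdu] → [medudiddu]
  2 Geminate Reduction: [medudiddu] → [medudidu]
  result: [medudidu]
Order 2 then 1:
  2 Geminate Reduction: no change — [meduditdu]
  1 Regressive Voicing Assimilation: [meduditdu] → [medudiddu]
  result: [medudiddu]

2 then 1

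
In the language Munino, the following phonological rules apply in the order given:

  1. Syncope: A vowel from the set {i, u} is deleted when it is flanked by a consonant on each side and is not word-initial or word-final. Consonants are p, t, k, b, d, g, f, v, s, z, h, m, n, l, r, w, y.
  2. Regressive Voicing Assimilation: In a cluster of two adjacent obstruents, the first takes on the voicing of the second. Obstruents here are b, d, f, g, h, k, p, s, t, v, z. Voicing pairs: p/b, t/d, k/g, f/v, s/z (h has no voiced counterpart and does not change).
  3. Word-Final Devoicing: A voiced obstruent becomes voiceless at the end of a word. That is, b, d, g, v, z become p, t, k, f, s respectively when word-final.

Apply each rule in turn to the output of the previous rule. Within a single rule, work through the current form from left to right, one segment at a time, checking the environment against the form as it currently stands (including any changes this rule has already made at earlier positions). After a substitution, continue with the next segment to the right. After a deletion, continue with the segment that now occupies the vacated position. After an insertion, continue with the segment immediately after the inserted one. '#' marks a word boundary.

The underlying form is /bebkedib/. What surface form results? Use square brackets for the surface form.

1 Syncope: [bebkedib] → [bebkedb]
2 Regressive Voicing Assimilation: [bebkedb] → [bepkedb]
3 Word-Final Devoicing: [bepkedb] → [bepkedp]

[bepkedp]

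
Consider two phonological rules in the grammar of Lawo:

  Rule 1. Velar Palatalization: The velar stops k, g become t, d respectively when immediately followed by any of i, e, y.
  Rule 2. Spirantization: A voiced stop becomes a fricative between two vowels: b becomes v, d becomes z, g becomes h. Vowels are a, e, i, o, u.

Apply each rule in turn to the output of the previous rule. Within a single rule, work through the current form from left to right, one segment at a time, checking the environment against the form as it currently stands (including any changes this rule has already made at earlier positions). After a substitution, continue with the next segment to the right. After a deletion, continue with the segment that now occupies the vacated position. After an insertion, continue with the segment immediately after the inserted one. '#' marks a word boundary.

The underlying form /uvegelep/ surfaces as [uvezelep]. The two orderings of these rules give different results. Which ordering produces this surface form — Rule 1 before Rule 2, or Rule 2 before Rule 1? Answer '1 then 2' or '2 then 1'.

Order 1 then 2:
  1 Velar Palatalization: [uvegelep] → [uvedelep]
  2 Spirantization: [uvedelep] → [uvezelep]
  result: [uvezelep]
Order 2 then 1:
  2 Spirantization: [uvegelep] → [uvehelep]
  1 Velar Palatalization: no change — [uvehelep]
  result: [uvehelep]

1 then 2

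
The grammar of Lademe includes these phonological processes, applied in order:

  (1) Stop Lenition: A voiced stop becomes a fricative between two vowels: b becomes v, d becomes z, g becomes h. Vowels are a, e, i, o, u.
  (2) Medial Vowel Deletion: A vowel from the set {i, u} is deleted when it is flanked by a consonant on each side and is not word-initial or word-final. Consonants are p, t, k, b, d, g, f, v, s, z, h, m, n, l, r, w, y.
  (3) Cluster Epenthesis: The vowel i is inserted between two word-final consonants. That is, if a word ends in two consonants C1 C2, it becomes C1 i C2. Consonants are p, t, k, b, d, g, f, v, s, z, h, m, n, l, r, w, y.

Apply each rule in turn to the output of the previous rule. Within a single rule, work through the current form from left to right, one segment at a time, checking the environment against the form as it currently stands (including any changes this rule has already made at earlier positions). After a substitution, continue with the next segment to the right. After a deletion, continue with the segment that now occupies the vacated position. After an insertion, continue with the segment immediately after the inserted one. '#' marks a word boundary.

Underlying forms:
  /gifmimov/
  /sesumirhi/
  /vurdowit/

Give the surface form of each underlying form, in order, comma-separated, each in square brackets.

[gfmmov], [sesmrhi], [vrdowit]

/gifmimov/:
  (1) Stop Lenition: no change — [gifmimov]
  (2) Medial Vowel Deletion: [gifmimov] → [gfmmov]
  (3) Cluster Epenthesis: no change — [gfmmov]
/sesumirhi/:
  (1) Stop Lenition: no change — [sesumirhi]
  (2) Medial Vowel Deletion: [sesumirhi] → [sesmrhi]
  (3) Cluster Epenthesis: no change — [sesmrhi]
/vurdowit/:
  (1) Stop Lenition: no change — [vurdowit]
  (2) Medial Vowel Deletion: [vurdowit] → [vrdowt]
  (3) Cluster Epenthesis: [vrdowt] → [vrdowit]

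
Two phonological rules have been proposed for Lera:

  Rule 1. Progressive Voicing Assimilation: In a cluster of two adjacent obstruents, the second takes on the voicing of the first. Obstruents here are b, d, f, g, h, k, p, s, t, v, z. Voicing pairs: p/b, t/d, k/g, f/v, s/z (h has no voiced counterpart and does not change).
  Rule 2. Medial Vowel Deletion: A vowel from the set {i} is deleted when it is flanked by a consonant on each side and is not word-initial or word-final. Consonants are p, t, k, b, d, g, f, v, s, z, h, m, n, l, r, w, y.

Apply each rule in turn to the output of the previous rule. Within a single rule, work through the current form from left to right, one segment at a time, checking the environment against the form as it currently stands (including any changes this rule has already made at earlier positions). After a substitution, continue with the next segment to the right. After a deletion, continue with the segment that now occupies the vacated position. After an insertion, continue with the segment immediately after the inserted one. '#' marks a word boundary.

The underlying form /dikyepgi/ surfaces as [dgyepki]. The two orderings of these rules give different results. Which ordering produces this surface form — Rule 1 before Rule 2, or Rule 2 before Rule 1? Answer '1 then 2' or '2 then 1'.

Order 1 then 2:
  1 Progressive Voicing Assimilation: [dikyepgi] → [dikyepki]
  2 Medial Vowel Deletion: [dikyepki] → [dkyepki]
  result: [dkyepki]
Order 2 then 1:
  2 Medial Vowel Deletion: [dikyepgi] → [dkyepgi]
  1 Progressive Voicing Assimilation: [dkyepgi] → [dgyepki]
  result: [dgyepki]

2 then 1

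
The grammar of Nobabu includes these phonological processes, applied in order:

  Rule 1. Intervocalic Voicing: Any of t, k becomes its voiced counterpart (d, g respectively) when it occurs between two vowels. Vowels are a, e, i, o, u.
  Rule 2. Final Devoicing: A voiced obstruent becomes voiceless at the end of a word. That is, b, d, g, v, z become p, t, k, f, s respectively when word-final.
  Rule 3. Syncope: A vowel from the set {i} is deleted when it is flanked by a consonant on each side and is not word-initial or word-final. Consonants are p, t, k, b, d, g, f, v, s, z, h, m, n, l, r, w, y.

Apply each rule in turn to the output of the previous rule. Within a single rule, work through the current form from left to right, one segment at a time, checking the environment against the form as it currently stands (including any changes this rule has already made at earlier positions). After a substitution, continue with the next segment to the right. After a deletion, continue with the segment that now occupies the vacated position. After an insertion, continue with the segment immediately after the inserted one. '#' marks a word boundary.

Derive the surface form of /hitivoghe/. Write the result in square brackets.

Rule 1 Intervocalic Voicing: [hitivoghe] → [hidivoghe]
Rule 2 Final Devoicing: no change — [hidivoghe]
Rule 3 Syncope: [hidivoghe] → [hdvoghe]

[hdvoghe]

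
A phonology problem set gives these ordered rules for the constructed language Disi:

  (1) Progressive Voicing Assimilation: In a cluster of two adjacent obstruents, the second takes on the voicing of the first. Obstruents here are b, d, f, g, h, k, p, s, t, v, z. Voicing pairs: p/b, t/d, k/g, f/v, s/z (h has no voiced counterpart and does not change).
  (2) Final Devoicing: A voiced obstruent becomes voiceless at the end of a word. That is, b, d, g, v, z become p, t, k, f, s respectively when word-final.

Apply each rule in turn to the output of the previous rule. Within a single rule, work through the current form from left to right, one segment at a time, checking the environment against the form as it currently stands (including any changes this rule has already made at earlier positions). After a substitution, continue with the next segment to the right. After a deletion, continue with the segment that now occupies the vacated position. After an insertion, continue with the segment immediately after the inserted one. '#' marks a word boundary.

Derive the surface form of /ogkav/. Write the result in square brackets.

[oggaf]

(1) Progressive Voicing Assimilation: [ogkav] → [oggav]
(2) Final Devoicing: [oggav] → [oggaf]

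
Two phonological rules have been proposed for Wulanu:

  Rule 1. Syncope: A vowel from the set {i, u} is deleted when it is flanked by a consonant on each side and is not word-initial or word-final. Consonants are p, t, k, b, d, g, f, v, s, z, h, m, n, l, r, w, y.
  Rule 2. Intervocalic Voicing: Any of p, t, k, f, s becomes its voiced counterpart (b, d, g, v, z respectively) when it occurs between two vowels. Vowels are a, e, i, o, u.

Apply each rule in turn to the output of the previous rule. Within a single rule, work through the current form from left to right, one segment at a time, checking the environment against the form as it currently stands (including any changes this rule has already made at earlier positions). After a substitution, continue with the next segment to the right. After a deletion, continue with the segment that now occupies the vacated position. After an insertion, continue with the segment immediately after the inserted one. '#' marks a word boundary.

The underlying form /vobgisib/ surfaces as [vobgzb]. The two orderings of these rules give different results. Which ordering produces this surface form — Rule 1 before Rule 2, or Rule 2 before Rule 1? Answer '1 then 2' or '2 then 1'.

2 then 1

Order 1 then 2:
  1 Syncope: [vobgisib] → [vobgsb]
  2 Intervocalic Voicing: no change — [vobgsb]
  result: [vobgsb]
Order 2 then 1:
  2 Intervocalic Voicing: [vobgisib] → [vobgizib]
  1 Syncope: [vobgizib] → [vobgzb]
  result: [vobgzb]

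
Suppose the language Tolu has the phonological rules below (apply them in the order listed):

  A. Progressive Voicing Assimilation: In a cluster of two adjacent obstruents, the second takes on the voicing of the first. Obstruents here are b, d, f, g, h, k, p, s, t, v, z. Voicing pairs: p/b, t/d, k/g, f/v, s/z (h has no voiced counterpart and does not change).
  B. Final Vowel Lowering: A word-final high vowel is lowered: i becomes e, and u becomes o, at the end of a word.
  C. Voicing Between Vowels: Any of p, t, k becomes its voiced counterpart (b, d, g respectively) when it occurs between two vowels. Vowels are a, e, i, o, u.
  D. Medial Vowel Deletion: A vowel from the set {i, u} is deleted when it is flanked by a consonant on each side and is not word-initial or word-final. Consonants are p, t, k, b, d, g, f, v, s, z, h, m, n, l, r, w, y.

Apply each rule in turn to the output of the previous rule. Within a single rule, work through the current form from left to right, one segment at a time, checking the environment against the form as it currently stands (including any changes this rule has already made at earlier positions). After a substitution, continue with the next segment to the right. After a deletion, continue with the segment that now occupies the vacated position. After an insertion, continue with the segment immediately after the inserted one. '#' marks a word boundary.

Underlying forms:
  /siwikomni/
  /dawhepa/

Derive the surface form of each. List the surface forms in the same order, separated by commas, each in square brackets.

/siwikomni/:
  A Progressive Voicing Assimilation: no change — [siwikomni]
  B Final Vowel Lowering: [siwikomni] → [siwikomne]
  C Voicing Between Vowels: [siwikomne] → [siwigomne]
  D Medial Vowel Deletion: [siwigomne] → [swgomne]
/dawhepa/:
  A Progressive Voicing Assimilation: no change — [dawhepa]
  B Final Vowel Lowering: no change — [dawhepa]
  C Voicing Between Vowels: [dawhepa] → [dawheba]
  D Medial Vowel Deletion: no change — [dawheba]

[swgomne], [dawheba]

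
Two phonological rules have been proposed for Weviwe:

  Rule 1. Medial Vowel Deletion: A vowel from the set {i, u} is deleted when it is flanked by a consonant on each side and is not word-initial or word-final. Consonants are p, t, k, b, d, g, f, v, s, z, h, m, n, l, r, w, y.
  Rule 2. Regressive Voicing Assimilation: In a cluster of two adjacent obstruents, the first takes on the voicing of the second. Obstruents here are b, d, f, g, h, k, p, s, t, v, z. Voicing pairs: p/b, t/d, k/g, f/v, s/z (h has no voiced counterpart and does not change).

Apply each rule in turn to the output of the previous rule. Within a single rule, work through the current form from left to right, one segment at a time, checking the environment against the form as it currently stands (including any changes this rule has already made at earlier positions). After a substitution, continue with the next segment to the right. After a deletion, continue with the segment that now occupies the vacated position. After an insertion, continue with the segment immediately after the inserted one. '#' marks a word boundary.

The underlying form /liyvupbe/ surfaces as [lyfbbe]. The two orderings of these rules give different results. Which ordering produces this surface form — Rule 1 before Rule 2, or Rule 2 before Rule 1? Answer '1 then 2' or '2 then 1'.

Order 1 then 2:
  1 Medial Vowel Deletion: [liyvupbe] → [lyvpbe]
  2 Regressive Voicing Assimilation: [lyvpbe] → [lyfbbe]
  result: [lyfbbe]
Order 2 then 1:
  2 Regressive Voicing Assimilation: [liyvupbe] → [liyvubbe]
  1 Medial Vowel Deletion: [liyvubbe] → [lyvbbe]
  result: [lyvbbe]

1 then 2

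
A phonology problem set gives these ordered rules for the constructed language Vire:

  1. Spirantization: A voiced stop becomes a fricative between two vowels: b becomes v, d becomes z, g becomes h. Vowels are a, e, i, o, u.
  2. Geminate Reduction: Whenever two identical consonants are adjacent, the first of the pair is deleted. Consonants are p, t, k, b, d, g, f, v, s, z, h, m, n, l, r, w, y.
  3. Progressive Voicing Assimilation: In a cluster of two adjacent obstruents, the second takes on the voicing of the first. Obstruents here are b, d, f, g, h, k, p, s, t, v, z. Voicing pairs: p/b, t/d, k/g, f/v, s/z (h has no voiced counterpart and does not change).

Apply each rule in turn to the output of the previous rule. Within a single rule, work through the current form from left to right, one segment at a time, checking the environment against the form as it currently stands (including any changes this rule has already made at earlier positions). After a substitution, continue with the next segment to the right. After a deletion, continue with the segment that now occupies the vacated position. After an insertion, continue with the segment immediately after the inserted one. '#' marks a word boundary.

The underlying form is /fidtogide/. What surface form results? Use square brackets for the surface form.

[fiddohize]

1 Spirantization: [fidtogide] → [fidtohize]
2 Geminate Reduction: no change — [fidtohize]
3 Progressive Voicing Assimilation: [fidtohize] → [fiddohize]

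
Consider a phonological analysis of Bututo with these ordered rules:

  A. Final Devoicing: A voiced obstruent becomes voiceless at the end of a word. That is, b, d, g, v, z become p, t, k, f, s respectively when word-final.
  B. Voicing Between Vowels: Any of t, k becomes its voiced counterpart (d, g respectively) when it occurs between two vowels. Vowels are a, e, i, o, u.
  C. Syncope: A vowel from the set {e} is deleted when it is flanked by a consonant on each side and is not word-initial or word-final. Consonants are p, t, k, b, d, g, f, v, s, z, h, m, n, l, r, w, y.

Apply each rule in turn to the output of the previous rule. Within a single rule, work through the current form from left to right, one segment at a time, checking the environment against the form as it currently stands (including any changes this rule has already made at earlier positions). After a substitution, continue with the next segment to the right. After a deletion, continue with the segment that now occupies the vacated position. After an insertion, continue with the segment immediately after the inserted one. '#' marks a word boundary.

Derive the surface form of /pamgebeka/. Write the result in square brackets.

A Final Devoicing: no change — [pamgebeka]
B Voicing Between Vowels: [pamgebeka] → [pamgebega]
C Syncope: [pamgebega] → [pamgbga]

[pamgbga]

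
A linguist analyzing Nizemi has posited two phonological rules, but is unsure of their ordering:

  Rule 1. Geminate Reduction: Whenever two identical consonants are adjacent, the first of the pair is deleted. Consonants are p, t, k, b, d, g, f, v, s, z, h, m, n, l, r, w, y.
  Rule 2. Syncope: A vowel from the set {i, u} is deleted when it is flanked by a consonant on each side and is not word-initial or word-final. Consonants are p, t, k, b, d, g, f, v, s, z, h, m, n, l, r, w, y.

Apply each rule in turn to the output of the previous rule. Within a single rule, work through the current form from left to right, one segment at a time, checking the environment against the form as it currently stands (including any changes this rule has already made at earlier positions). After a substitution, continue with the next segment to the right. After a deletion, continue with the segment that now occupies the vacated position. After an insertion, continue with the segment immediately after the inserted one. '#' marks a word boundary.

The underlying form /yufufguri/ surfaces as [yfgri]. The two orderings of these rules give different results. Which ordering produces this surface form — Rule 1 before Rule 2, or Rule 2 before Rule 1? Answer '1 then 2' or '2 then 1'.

Order 1 then 2:
  1 Geminate Reduction: no change — [yufufguri]
  2 Syncope: [yufufguri] → [yffgri]
  result: [yffgri]
Order 2 then 1:
  2 Syncope: [yufufguri] → [yffgri]
  1 Geminate Reduction: [yffgri] → [yfgri]
  result: [yfgri]

2 then 1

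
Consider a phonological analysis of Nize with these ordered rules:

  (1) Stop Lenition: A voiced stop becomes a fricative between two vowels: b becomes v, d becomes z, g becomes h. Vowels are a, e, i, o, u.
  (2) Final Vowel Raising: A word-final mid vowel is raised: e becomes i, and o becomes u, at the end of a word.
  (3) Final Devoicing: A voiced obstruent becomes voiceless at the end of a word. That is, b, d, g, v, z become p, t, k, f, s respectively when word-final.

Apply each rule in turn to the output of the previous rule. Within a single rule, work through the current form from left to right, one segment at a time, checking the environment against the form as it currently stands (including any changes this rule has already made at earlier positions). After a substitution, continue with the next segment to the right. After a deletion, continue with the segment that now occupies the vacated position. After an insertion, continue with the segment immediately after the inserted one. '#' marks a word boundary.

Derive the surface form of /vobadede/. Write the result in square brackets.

[vovazezi]

(1) Stop Lenition: [vobadede] → [vovazeze]
(2) Final Vowel Raising: [vovazeze] → [vovazezi]
(3) Final Devoicing: no change — [vovazezi]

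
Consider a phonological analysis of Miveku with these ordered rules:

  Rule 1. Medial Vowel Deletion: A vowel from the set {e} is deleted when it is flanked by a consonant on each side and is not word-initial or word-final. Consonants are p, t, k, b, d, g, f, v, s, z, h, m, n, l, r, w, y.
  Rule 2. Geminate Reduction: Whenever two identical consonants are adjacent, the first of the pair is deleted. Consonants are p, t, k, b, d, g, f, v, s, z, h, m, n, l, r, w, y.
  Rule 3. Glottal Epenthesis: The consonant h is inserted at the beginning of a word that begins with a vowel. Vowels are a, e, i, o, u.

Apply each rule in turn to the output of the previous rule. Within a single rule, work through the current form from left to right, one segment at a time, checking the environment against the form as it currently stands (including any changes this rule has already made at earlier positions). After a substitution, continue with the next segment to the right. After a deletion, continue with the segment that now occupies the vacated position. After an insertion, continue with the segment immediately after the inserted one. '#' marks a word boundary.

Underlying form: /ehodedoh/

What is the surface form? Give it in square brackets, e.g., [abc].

[hehodoh]

Rule 1 Medial Vowel Deletion: [ehodedoh] → [ehoddoh]
Rule 2 Geminate Reduction: [ehoddoh] → [ehodoh]
Rule 3 Glottal Epenthesis: [ehodoh] → [hehodoh]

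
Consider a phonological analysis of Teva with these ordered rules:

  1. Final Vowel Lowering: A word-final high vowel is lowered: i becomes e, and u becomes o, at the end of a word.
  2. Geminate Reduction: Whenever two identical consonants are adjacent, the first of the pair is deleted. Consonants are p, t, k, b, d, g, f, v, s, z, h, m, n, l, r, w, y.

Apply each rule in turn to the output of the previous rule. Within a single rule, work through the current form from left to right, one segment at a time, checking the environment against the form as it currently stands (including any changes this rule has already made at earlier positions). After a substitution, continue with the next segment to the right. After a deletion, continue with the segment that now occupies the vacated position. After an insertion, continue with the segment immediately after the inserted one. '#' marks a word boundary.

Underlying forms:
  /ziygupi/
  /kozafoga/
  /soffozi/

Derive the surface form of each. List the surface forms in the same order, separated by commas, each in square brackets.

[ziygupe], [kozafoga], [sofoze]

/ziygupi/:
  1 Final Vowel Lowering: [ziygupi] → [ziygupe]
  2 Geminate Reduction: no change — [ziygupe]
/kozafoga/:
  1 Final Vowel Lowering: no change — [kozafoga]
  2 Geminate Reduction: no change — [kozafoga]
/soffozi/:
  1 Final Vowel Lowering: [soffozi] → [soffoze]
  2 Geminate Reduction: [soffoze] → [sofoze]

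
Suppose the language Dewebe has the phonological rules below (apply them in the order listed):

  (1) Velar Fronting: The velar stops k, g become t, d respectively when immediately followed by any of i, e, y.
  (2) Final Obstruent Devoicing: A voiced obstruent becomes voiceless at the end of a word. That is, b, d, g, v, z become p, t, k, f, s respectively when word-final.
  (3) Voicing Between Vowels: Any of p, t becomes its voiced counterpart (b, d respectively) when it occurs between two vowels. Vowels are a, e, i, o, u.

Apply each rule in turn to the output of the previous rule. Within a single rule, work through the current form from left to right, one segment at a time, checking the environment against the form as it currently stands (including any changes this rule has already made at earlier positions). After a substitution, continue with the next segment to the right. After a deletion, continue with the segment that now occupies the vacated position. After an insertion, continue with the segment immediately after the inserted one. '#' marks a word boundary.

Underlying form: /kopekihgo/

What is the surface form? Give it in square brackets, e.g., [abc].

[kobedihgo]

(1) Velar Fronting: [kopekihgo] → [kopetihgo]
(2) Final Obstruent Devoicing: no change — [kopetihgo]
(3) Voicing Between Vowels: [kopetihgo] → [kobedihgo]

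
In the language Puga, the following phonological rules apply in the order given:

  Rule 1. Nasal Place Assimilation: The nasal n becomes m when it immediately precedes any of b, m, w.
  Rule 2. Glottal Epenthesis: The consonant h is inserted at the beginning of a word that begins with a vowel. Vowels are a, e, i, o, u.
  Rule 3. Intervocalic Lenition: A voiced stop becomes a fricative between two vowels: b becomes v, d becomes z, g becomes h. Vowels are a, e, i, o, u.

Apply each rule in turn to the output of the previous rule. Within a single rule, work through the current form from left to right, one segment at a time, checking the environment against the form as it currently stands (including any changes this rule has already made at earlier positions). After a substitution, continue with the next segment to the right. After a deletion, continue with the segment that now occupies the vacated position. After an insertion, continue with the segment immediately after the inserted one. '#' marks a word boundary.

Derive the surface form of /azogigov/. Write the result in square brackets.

[hazohihov]

Rule 1 Nasal Place Assimilation: no change — [azogigov]
Rule 2 Glottal Epenthesis: [azogigov] → [hazogigov]
Rule 3 Intervocalic Lenition: [hazogigov] → [hazohihov]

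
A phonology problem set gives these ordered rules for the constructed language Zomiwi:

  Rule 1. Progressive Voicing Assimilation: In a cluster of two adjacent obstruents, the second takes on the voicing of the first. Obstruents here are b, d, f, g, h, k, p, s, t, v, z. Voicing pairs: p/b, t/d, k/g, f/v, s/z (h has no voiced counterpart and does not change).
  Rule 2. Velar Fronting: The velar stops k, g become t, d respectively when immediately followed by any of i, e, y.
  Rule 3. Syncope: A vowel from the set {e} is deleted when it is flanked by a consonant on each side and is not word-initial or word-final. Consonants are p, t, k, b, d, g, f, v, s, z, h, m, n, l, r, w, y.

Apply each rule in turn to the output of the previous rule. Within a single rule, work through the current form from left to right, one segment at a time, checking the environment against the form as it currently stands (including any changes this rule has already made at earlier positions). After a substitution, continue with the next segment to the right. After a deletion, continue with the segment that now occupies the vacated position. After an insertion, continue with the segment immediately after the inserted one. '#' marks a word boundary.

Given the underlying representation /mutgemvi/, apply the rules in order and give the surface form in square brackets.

[muttmvi]

Rule 1 Progressive Voicing Assimilation: [mutgemvi] → [mutkemvi]
Rule 2 Velar Fronting: [mutkemvi] → [muttemvi]
Rule 3 Syncope: [muttemvi] → [muttmvi]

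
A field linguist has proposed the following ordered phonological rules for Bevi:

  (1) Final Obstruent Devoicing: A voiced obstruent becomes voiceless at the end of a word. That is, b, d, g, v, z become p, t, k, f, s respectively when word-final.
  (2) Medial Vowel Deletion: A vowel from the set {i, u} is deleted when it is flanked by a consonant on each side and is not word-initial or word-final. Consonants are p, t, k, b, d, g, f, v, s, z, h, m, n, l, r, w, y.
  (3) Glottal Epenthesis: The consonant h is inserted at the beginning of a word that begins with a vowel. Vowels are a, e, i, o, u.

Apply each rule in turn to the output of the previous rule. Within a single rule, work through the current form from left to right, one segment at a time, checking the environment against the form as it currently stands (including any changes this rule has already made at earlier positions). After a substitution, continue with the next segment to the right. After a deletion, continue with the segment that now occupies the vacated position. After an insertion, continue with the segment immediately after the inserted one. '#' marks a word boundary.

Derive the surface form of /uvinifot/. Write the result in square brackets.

(1) Final Obstruent Devoicing: no change — [uvinifot]
(2) Medial Vowel Deletion: [uvinifot] → [uvnfot]
(3) Glottal Epenthesis: [uvnfot] → [huvnfot]

[huvnfot]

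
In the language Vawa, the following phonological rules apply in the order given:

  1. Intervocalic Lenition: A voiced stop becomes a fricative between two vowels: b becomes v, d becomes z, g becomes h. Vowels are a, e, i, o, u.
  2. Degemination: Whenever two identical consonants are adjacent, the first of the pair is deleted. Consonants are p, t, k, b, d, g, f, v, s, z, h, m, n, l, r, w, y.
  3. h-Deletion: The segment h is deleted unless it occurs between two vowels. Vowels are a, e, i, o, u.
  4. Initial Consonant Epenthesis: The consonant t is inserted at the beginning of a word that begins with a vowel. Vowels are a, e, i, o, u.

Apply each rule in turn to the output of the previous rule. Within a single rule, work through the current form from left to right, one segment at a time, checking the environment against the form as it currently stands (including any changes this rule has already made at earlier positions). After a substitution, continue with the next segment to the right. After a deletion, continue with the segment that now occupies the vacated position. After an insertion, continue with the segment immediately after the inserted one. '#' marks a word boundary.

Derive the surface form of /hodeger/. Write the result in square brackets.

1 Intervocalic Lenition: [hodeger] → [hozeher]
2 Degemination: no change — [hozeher]
3 h-Deletion: [hozeher] → [ozeher]
4 Initial Consonant Epenthesis: [ozeher] → [tozeher]

[tozeher]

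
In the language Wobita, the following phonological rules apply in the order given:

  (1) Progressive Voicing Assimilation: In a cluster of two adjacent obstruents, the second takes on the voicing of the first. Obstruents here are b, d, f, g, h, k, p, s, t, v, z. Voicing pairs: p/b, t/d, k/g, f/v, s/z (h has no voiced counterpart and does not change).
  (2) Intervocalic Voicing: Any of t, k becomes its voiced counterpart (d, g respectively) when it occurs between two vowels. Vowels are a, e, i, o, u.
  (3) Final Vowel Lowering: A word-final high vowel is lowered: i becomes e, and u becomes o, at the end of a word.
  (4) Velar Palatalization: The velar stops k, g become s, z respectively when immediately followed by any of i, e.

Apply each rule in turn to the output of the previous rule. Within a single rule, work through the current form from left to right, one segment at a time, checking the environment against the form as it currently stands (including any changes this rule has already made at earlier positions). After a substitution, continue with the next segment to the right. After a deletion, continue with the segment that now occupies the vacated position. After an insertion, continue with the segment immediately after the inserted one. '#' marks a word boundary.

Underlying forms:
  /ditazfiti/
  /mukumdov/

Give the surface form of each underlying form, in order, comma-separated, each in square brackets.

/ditazfiti/:
  (1) Progressive Voicing Assimilation: [ditazfiti] → [ditazviti]
  (2) Intervocalic Voicing: [ditazviti] → [didazvidi]
  (3) Final Vowel Lowering: [didazvidi] → [didazvide]
  (4) Velar Palatalization: no change — [didazvide]
/mukumdov/:
  (1) Progressive Voicing Assimilation: no change — [mukumdov]
  (2) Intervocalic Voicing: [mukumdov] → [mugumdov]
  (3) Final Vowel Lowering: no change — [mugumdov]
  (4) Velar Palatalization: no change — [mugumdov]

[didazvide], [mugumdov]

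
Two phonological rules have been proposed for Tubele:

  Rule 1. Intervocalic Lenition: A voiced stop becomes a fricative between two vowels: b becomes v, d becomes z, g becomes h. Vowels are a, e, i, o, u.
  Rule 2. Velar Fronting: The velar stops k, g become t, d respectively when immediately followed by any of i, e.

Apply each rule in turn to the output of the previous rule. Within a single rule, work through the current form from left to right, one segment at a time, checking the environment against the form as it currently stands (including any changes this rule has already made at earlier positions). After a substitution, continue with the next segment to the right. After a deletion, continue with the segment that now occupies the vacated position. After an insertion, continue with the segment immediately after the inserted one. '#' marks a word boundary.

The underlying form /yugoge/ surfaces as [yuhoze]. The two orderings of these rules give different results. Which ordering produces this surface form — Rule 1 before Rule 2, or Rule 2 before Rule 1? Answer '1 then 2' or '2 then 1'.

Order 1 then 2:
  1 Intervocalic Lenition: [yugoge] → [yuhohe]
  2 Velar Fronting: no change — [yuhohe]
  result: [yuhohe]
Order 2 then 1:
  2 Velar Fronting: [yugoge] → [yugode]
  1 Intervocalic Lenition: [yugode] → [yuhoze]
  result: [yuhoze]

2 then 1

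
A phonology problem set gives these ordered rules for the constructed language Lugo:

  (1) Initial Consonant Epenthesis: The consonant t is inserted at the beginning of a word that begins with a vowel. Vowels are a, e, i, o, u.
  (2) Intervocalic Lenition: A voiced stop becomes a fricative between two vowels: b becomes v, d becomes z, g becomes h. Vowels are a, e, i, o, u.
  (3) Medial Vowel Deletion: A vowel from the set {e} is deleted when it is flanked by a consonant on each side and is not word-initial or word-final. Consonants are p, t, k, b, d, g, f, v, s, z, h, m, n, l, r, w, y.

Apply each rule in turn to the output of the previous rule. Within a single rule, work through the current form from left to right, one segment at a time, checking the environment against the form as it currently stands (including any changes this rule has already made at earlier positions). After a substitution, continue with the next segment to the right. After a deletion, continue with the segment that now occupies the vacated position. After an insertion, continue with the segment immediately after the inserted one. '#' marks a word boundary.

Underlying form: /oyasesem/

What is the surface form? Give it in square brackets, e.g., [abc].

[toyassm]

(1) Initial Consonant Epenthesis: [oyasesem] → [toyasesem]
(2) Intervocalic Lenition: no change — [toyasesem]
(3) Medial Vowel Deletion: [toyasesem] → [toyassm]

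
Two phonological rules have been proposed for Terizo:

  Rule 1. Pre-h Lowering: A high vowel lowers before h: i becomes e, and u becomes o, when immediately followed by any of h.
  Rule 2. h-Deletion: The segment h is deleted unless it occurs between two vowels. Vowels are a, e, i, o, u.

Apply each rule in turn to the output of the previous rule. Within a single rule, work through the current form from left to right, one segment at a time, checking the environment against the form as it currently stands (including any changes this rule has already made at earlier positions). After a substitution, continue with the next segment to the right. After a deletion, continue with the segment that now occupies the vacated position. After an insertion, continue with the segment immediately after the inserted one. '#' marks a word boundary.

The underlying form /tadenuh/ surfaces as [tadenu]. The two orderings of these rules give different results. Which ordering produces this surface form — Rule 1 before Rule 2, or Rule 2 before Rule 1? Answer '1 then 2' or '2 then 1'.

Order 1 then 2:
  1 Pre-h Lowering: [tadenuh] → [tadenoh]
  2 h-Deletion: [tadenoh] → [tadeno]
  result: [tadeno]
Order 2 then 1:
  2 h-Deletion: [tadenuh] → [tadenu]
  1 Pre-h Lowering: no change — [tadenu]
  result: [tadenu]

2 then 1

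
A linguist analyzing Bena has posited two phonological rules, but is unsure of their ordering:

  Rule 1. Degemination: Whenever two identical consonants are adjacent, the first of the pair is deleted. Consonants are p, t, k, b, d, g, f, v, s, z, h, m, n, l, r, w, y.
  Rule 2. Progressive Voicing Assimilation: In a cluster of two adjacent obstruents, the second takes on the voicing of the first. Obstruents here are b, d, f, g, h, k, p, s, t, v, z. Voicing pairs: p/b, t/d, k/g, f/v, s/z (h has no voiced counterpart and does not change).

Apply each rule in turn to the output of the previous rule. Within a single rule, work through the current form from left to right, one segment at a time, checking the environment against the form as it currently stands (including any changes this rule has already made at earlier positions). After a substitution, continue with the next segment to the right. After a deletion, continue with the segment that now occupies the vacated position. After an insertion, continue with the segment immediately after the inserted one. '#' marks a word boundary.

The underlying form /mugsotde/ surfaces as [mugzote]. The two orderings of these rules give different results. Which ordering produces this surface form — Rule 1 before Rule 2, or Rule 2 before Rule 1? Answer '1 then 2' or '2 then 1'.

2 then 1

Order 1 then 2:
  1 Degemination: no change — [mugsotde]
  2 Progressive Voicing Assimilation: [mugsotde] → [mugzotte]
  result: [mugzotte]
Order 2 then 1:
  2 Progressive Voicing Assimilation: [mugsotde] → [mugzotte]
  1 Degemination: [mugzotte] → [mugzote]
  result: [mugzote]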